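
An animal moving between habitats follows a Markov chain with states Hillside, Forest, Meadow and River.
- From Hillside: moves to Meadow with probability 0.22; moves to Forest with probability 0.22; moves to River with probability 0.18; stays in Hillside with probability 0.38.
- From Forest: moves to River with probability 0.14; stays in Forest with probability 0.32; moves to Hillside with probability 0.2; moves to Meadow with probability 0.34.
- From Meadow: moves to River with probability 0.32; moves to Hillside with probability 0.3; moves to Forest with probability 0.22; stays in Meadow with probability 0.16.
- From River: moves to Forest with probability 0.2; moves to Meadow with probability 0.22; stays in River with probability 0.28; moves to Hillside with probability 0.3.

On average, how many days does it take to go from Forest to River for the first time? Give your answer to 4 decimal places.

Let t(s) be the expected number of days to first reach River from state s, with t(River) = 0. Conditioning on the first day:
t(Hillside) = 1 + 0.38·t(Hillside) + 0.22·t(Forest) + 0.22·t(Meadow)
t(Forest) = 1 + 0.2·t(Hillside) + 0.32·t(Forest) + 0.34·t(Meadow)
t(Meadow) = 1 + 0.3·t(Hillside) + 0.22·t(Forest) + 0.16·t(Meadow)
Solving: t(Hillside) = 4.9224, t(Forest) = 5.0545, t(Meadow) = 4.2723.
Expected days from Forest to River: 5.0545.

5.0545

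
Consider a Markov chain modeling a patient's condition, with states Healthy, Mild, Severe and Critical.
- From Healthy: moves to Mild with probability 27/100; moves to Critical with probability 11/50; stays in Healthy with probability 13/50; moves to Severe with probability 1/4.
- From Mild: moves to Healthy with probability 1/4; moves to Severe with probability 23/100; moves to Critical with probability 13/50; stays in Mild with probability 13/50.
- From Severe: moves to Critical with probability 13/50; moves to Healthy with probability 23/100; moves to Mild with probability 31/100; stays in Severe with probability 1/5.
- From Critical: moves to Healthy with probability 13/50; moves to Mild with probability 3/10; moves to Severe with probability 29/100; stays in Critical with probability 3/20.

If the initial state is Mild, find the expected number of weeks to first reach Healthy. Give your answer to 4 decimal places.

4.0387

Let t(s) be the expected number of weeks to first reach Healthy from state s, with t(Healthy) = 0. Conditioning on the first week:
t(Mild) = 1 + 0.26·t(Mild) + 0.23·t(Severe) + 0.26·t(Critical)
t(Severe) = 1 + 0.31·t(Mild) + 0.2·t(Severe) + 0.26·t(Critical)
t(Critical) = 1 + 0.3·t(Mild) + 0.29·t(Severe) + 0.15·t(Critical)
Solving: t(Mild) = 4.0387, t(Severe) = 4.1171, t(Critical) = 4.0066.
Expected weeks from Mild to Healthy: 4.0387.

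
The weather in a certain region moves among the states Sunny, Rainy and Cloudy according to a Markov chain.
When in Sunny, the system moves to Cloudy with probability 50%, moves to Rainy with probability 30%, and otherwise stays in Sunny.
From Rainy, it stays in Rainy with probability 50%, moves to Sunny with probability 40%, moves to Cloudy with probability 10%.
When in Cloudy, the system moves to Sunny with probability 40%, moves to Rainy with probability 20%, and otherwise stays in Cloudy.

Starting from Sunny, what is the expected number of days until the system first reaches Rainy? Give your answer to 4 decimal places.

3.9286

Let t(s) be the expected number of days to first reach Rainy from state s, with t(Rainy) = 0. Conditioning on the first day:
t(Sunny) = 1 + 0.2·t(Sunny) + 0.5·t(Cloudy)
t(Cloudy) = 1 + 0.4·t(Sunny) + 0.4·t(Cloudy)
Solving: t(Sunny) = 3.9286, t(Cloudy) = 4.2857.
Expected days from Sunny to Rainy: 3.9286.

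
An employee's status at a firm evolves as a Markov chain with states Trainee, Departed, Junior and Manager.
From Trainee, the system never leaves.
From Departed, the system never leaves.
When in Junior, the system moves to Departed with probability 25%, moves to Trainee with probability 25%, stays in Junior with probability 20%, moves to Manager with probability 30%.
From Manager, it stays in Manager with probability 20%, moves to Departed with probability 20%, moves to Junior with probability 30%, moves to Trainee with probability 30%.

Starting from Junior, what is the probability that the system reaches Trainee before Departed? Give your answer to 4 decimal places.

0.5273

Let h(s) be the probability of absorption at Trainee starting from transient state s. Then h(Trainee) = 1 and h(Departed) = 0. By first-step analysis:
h(Junior) = 0.25·1 + 0.25·0 + 0.2·h(Junior) + 0.3·h(Manager)
h(Manager) = 0.3·1 + 0.2·0 + 0.3·h(Junior) + 0.2·h(Manager)
Solving: h(Junior) = 0.5273, h(Manager) = 0.5727.
Starting from Junior, the probability is 0.5273.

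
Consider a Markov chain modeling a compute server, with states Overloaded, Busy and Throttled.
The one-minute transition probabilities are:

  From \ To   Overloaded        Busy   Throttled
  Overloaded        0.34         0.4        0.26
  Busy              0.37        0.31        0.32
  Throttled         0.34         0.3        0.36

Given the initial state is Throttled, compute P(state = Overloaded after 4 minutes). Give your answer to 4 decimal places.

Propagate the distribution vector 4 minutes from Throttled.
After 0 minutes: (0.0000, 0.0000, 1.0000)
After 1 minute: (0.3400, 0.3000, 0.3600)
After 2 minutes: (0.3490, 0.3370, 0.3140)
After 3 minutes: (0.3501, 0.3383, 0.3116)
After 4 minutes: (0.3501, 0.3384, 0.3115)
P(in Overloaded after 4 minutes) = 0.3501

0.3501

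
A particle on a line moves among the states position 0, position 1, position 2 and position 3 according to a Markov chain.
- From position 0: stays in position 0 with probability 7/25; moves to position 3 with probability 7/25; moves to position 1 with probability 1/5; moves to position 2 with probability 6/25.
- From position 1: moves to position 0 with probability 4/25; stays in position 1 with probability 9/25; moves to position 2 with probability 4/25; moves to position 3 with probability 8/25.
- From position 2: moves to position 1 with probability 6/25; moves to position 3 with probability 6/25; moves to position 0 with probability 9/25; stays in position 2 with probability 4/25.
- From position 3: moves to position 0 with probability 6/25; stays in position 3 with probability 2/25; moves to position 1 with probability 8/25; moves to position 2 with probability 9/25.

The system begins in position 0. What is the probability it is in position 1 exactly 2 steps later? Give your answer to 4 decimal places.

Propagate the distribution vector 2 steps from position 0.
After 0 steps: (1.0000, 0.0000, 0.0000, 0.0000)
After 1 step: (0.2800, 0.2000, 0.2400, 0.2800)
After 2 steps: (0.2640, 0.2752, 0.2384, 0.2224)
P(in position 1 after 2 steps) = 0.2752

0.2752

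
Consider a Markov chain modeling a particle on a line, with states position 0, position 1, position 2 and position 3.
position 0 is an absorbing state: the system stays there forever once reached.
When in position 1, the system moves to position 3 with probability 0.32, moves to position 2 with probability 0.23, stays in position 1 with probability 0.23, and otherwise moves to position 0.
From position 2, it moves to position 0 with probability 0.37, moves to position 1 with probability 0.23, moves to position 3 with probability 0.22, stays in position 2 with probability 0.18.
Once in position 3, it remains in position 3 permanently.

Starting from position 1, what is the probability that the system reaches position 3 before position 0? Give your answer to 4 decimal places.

Let h(s) be the probability of absorption at position 3 starting from transient state s. Then h(position 3) = 1 and h(position 0) = 0. By first-step analysis:
h(position 1) = 0.22·0 + 0.23·h(position 1) + 0.23·h(position 2) + 0.32·1
h(position 2) = 0.37·0 + 0.23·h(position 1) + 0.18·h(position 2) + 0.22·1
Solving: h(position 1) = 0.5411, h(position 2) = 0.4201.
Starting from position 1, the probability is 0.5411.

0.5411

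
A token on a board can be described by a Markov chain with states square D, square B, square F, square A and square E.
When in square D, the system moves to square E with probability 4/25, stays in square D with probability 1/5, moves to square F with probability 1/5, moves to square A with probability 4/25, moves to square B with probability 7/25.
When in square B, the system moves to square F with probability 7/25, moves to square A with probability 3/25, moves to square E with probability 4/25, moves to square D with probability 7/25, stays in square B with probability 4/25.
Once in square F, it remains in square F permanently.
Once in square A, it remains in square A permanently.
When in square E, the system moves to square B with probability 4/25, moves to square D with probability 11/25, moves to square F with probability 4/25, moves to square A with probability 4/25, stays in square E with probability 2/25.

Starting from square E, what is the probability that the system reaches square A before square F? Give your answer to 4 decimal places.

0.4354

Let h(s) be the probability of absorption at square A starting from transient state s. Then h(square A) = 1 and h(square F) = 0. By first-step analysis:
h(square D) = 0.2·h(square D) + 0.28·h(square B) + 0.2·0 + 0.16·1 + 0.16·h(square E)
h(square B) = 0.28·h(square D) + 0.16·h(square B) + 0.28·0 + 0.12·1 + 0.16·h(square E)
h(square E) = 0.44·h(square D) + 0.16·h(square B) + 0.16·0 + 0.16·1 + 0.08·h(square E)
Solving: h(square D) = 0.4145, h(square B) = 0.3640, h(square E) = 0.4354.
Starting from square E, the probability is 0.4354.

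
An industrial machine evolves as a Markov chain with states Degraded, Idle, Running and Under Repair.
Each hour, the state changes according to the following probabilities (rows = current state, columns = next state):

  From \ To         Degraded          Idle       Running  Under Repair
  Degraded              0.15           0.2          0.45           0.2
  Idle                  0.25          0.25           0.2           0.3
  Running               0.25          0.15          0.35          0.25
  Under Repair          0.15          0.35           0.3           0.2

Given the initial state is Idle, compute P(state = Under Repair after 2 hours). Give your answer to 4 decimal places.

0.2350

Propagate the distribution vector 2 hours from Idle.
After 0 hours: (0.0000, 1.0000, 0.0000, 0.0000)
After 1 hour: (0.2500, 0.2500, 0.2000, 0.3000)
After 2 hours: (0.1950, 0.2475, 0.3225, 0.2350)
P(in Under Repair after 2 hours) = 0.2350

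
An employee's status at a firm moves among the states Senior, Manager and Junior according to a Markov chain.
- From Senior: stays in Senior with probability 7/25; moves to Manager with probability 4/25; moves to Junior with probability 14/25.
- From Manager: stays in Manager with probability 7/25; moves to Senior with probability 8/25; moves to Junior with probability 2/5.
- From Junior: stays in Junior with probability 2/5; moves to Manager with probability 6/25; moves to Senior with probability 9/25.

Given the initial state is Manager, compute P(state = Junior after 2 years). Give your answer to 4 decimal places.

Sum over the intermediate state after 1 year:
P = P(Manager→Senior)·P(Senior→Junior) + P(Manager→Manager)·P(Manager→Junior) + P(Manager→Junior)·P(Junior→Junior)
  = 0.32×0.56 + 0.28×0.4 + 0.4×0.4
  = 0.1792 + 0.1120 + 0.1600 = 0.4512

0.4512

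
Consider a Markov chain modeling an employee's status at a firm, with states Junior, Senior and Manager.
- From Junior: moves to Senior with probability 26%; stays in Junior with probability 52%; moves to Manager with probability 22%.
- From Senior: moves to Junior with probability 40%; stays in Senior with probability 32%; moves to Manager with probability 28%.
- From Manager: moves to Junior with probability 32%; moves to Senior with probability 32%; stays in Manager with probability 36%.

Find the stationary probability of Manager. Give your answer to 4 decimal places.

Let the stationary distribution be π with π = πP and π_1 + π_2 + π_3 = 1.
π_1 = 0.52·π_1 + 0.4·π_2 + 0.32·π_3
π_2 = 0.26·π_1 + 0.32·π_2 + 0.32·π_3
Solving with the normalization constraint gives π = (0.4294, 0.2942, 0.2763).
So the stationary probability of Manager is 0.2763.

0.2763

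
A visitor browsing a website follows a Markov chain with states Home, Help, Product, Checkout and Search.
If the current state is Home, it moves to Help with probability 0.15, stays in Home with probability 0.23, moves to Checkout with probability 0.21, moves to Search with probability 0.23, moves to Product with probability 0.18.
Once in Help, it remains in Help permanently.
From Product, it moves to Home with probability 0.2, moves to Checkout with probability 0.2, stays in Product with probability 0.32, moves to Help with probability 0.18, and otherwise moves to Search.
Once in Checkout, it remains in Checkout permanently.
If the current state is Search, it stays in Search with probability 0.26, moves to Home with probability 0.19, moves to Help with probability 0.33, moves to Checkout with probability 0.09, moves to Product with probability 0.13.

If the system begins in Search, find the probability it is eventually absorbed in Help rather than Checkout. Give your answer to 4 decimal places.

Let h(s) be the probability of absorption at Help starting from transient state s. Then h(Help) = 1 and h(Checkout) = 0. By first-step analysis:
h(Home) = 0.23·h(Home) + 0.15·1 + 0.18·h(Product) + 0.21·0 + 0.23·h(Search)
h(Product) = 0.2·h(Home) + 0.18·1 + 0.32·h(Product) + 0.2·0 + 0.1·h(Search)
h(Search) = 0.19·h(Home) + 0.33·1 + 0.13·h(Product) + 0.09·0 + 0.26·h(Search)
Solving: h(Home) = 0.5147, h(Product) = 0.5144, h(Search) = 0.6685.
Starting from Search, the probability is 0.6685.

0.6685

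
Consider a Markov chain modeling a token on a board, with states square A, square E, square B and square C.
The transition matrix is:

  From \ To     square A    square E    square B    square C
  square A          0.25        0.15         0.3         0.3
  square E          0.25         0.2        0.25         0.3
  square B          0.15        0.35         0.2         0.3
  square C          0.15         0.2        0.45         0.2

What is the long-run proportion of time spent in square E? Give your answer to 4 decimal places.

0.2352

Let the stationary distribution be π with π = πP and π_1 + π_2 + π_3 + π_4 = 1.
π_1 = 0.25·π_1 + 0.25·π_2 + 0.15·π_3 + 0.15·π_4
π_2 = 0.15·π_1 + 0.2·π_2 + 0.35·π_3 + 0.2·π_4
π_3 = 0.3·π_1 + 0.25·π_2 + 0.2·π_3 + 0.45·π_4
Solving with the normalization constraint gives π = (0.1928, 0.2352, 0.2992, 0.2727).
So the stationary probability of square E is 0.2352.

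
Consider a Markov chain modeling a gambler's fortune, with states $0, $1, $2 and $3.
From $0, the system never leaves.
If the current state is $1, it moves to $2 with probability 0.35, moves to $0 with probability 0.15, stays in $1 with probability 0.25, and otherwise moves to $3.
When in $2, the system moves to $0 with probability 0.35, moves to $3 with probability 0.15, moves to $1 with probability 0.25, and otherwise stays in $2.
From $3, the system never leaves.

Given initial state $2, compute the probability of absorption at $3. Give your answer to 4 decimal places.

0.3684

Let h(s) be the probability of absorption at $3 starting from transient state s. Then h($3) = 1 and h($0) = 0. By first-step analysis:
h($1) = 0.15·0 + 0.25·h($1) + 0.35·h($2) + 0.25·1
h($2) = 0.35·0 + 0.25·h($1) + 0.25·h($2) + 0.15·1
Solving: h($1) = 0.5053, h($2) = 0.3684.
Starting from $2, the probability is 0.3684.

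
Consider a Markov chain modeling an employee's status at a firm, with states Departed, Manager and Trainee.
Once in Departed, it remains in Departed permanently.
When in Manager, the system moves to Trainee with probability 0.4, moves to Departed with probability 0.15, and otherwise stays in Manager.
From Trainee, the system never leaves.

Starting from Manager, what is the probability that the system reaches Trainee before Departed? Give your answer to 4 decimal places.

0.7273

Let h(s) be the probability of absorption at Trainee starting from transient state s. Then h(Trainee) = 1 and h(Departed) = 0. By first-step analysis:
h(Manager) = 0.15·0 + 0.45·h(Manager) + 0.4·1
Solving: h(Manager) = 0.7273.
Starting from Manager, the probability is 0.7273.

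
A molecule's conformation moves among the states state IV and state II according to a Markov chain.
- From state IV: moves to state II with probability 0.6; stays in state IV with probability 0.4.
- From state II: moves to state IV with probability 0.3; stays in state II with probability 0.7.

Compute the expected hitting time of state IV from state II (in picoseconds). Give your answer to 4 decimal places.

Let t(s) be the expected number of picoseconds to first reach state IV from state s, with t(state IV) = 0. Conditioning on the first picosecond:
t(state II) = 1 + 0.7·t(state II)
Solving: t(state II) = 3.3333.
Expected picoseconds from state II to state IV: 3.3333.

3.3333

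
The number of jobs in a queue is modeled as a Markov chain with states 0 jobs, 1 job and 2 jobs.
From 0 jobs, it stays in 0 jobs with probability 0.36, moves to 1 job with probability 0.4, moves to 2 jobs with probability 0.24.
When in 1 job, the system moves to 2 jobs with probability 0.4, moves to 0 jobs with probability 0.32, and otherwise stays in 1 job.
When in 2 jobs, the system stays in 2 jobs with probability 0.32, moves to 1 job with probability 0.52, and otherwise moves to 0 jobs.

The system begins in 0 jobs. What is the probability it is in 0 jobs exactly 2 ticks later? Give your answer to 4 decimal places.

Sum over the intermediate state after 1 tick:
P = P(0 jobs→0 jobs)·P(0 jobs→0 jobs) + P(0 jobs→1 job)·P(1 job→0 jobs) + P(0 jobs→2 jobs)·P(2 jobs→0 jobs)
  = 0.36×0.36 + 0.4×0.32 + 0.24×0.16
  = 0.1296 + 0.1280 + 0.0384 = 0.2960

0.2960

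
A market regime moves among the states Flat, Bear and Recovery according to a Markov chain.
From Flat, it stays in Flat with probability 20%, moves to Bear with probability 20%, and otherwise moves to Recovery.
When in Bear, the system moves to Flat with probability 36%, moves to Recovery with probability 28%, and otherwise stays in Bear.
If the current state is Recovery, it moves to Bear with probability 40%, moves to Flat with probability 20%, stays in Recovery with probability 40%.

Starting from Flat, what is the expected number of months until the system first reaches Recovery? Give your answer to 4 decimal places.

1.9091

Let t(s) be the expected number of months to first reach Recovery from state s, with t(Recovery) = 0. Conditioning on the first month:
t(Flat) = 1 + 0.2·t(Flat) + 0.2·t(Bear)
t(Bear) = 1 + 0.36·t(Flat) + 0.36·t(Bear)
Solving: t(Flat) = 1.9091, t(Bear) = 2.6364.
Expected months from Flat to Recovery: 1.9091.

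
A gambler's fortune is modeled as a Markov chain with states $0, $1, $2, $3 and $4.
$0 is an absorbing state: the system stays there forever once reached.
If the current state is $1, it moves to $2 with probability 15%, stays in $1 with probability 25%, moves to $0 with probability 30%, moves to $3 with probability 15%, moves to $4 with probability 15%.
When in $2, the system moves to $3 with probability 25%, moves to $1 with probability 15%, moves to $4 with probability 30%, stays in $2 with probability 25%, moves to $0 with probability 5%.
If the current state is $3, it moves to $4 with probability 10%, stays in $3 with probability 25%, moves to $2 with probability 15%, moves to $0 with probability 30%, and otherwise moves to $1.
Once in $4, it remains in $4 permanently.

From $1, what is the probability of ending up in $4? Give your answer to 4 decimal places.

0.3908

Let h(s) be the probability of absorption at $4 starting from transient state s. Then h($4) = 1 and h($0) = 0. By first-step analysis:
h($1) = 0.3·0 + 0.25·h($1) + 0.15·h($2) + 0.15·h($3) + 0.15·1
h($2) = 0.05·0 + 0.15·h($1) + 0.25·h($2) + 0.25·h($3) + 0.3·1
h($3) = 0.3·0 + 0.2·h($1) + 0.15·h($2) + 0.25·h($3) + 0.1·1
Solving: h($1) = 0.3908, h($2) = 0.5972, h($3) = 0.3570.
Starting from $1, the probability is 0.3908.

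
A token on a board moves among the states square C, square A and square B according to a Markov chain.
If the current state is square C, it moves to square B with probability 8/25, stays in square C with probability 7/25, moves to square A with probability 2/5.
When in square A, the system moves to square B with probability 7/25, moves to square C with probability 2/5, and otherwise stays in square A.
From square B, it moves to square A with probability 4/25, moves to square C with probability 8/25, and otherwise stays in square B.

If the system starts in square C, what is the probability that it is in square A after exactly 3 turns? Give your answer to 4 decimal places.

0.2884

Propagate the distribution vector 3 turns from square C.
After 0 turns: (1.0000, 0.0000, 0.0000)
After 1 turn: (0.2800, 0.4000, 0.3200)
After 2 turns: (0.3408, 0.2912, 0.3680)
After 3 turns: (0.3297, 0.2884, 0.3820)
P(in square A after 3 turns) = 0.2884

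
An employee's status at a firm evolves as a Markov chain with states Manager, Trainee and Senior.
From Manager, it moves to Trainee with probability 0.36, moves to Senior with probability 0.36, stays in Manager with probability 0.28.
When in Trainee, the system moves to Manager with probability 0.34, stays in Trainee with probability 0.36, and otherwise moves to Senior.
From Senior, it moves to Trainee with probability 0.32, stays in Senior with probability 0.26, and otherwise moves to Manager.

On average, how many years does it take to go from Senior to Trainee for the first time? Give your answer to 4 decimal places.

Let t(s) be the expected number of years to first reach Trainee from state s, with t(Trainee) = 0. Conditioning on the first year:
t(Manager) = 1 + 0.28·t(Manager) + 0.36·t(Senior)
t(Senior) = 1 + 0.42·t(Manager) + 0.26·t(Senior)
Solving: t(Manager) = 2.8826, t(Senior) = 2.9874.
Expected years from Senior to Trainee: 2.9874.

2.9874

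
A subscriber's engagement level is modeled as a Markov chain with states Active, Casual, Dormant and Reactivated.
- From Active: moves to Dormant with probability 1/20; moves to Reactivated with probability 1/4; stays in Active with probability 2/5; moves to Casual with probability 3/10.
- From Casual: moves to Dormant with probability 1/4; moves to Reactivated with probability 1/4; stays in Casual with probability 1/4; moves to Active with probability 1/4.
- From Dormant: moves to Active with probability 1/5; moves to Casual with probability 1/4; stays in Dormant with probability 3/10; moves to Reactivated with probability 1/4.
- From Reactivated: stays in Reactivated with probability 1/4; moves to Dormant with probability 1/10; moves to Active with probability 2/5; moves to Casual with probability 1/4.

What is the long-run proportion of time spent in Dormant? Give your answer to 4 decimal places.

Let the stationary distribution be π with π = πP and π_1 + π_2 + π_3 + π_4 = 1.
π_1 = 0.4·π_1 + 0.25·π_2 + 0.2·π_3 + 0.4·π_4
π_2 = 0.3·π_1 + 0.25·π_2 + 0.25·π_3 + 0.25·π_4
π_3 = 0.05·π_1 + 0.25·π_2 + 0.3·π_3 + 0.1·π_4
Solving with the normalization constraint gives π = (0.3292, 0.2665, 0.1544, 0.2500).
So the stationary probability of Dormant is 0.1544.

0.1544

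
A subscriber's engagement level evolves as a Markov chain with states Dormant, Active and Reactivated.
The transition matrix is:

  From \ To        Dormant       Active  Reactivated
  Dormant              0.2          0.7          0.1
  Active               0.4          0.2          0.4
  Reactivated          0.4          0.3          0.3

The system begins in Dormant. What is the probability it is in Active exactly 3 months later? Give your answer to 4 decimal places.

0.4130

Propagate the distribution vector 3 months from Dormant.
After 0 months: (1.0000, 0.0000, 0.0000)
After 1 month: (0.2000, 0.7000, 0.1000)
After 2 months: (0.3600, 0.3100, 0.3300)
After 3 months: (0.3280, 0.4130, 0.2590)
P(in Active after 3 months) = 0.4130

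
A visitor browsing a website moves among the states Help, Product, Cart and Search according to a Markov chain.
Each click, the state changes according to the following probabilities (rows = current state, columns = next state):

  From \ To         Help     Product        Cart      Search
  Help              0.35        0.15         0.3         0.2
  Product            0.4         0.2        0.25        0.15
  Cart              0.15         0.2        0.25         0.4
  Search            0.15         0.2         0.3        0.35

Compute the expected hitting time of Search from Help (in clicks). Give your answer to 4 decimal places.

Let t(s) be the expected number of clicks to first reach Search from state s, with t(Search) = 0. Conditioning on the first click:
t(Help) = 1 + 0.35·t(Help) + 0.15·t(Product) + 0.3·t(Cart)
t(Product) = 1 + 0.4·t(Help) + 0.2·t(Product) + 0.25·t(Cart)
t(Cart) = 1 + 0.15·t(Help) + 0.2·t(Product) + 0.25·t(Cart)
Solving: t(Help) = 4.0506, t(Product) = 4.3038, t(Cart) = 3.2911.
Expected clicks from Help to Search: 4.0506.

4.0506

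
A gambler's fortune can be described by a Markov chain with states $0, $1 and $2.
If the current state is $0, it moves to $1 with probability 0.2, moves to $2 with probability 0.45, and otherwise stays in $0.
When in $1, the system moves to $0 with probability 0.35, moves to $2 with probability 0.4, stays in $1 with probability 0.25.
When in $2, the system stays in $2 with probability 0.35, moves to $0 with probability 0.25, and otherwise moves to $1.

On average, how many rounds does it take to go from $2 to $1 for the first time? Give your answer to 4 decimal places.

Let t(s) be the expected number of rounds to first reach $1 from state s, with t($1) = 0. Conditioning on the first round:
t($0) = 1 + 0.35·t($0) + 0.45·t($2)
t($2) = 1 + 0.25·t($0) + 0.35·t($2)
Solving: t($0) = 3.5484, t($2) = 2.9032.
Expected rounds from $2 to $1: 2.9032.

2.9032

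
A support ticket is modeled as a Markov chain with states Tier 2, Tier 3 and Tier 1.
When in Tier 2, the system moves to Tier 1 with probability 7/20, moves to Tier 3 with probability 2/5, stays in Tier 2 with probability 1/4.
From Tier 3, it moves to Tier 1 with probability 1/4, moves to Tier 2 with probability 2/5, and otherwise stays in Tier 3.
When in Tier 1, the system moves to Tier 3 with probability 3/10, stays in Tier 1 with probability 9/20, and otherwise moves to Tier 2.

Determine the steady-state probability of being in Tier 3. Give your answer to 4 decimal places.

0.3476

Let the stationary distribution be π with π = πP and π_1 + π_2 + π_3 = 1.
π_1 = 0.25·π_1 + 0.4·π_2 + 0.25·π_3
π_2 = 0.4·π_1 + 0.35·π_2 + 0.3·π_3
Solving with the normalization constraint gives π = (0.3021, 0.3476, 0.3503).
So the stationary probability of Tier 3 is 0.3476.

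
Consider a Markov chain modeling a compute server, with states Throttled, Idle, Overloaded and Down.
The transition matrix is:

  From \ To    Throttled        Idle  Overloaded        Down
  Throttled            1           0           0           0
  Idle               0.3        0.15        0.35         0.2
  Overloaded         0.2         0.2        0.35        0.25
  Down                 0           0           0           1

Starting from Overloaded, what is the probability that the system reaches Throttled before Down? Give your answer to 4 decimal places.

Let h(s) be the probability of absorption at Throttled starting from transient state s. Then h(Throttled) = 1 and h(Down) = 0. By first-step analysis:
h(Idle) = 0.3·1 + 0.15·h(Idle) + 0.35·h(Overloaded) + 0.2·0
h(Overloaded) = 0.2·1 + 0.2·h(Idle) + 0.35·h(Overloaded) + 0.25·0
Solving: h(Idle) = 0.5492, h(Overloaded) = 0.4767.
Starting from Overloaded, the probability is 0.4767.

0.4767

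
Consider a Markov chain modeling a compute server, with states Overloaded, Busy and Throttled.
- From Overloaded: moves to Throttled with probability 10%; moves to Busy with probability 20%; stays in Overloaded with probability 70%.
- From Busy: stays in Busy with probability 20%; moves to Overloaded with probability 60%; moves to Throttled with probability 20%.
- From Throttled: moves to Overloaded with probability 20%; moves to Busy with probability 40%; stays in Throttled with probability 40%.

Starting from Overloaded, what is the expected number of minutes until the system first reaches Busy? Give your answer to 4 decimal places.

4.3750

Let t(s) be the expected number of minutes to first reach Busy from state s, with t(Busy) = 0. Conditioning on the first minute:
t(Overloaded) = 1 + 0.7·t(Overloaded) + 0.1·t(Throttled)
t(Throttled) = 1 + 0.2·t(Overloaded) + 0.4·t(Throttled)
Solving: t(Overloaded) = 4.3750, t(Throttled) = 3.1250.
Expected minutes from Overloaded to Busy: 4.3750.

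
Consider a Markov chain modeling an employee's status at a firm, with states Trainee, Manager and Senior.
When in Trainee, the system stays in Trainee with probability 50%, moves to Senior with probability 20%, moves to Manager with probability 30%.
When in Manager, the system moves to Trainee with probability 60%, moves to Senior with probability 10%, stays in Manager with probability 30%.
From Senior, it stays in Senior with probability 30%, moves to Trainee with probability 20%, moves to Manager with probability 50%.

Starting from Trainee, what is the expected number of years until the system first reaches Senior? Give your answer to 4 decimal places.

5.8824

Let t(s) be the expected number of years to first reach Senior from state s, with t(Senior) = 0. Conditioning on the first year:
t(Trainee) = 1 + 0.5·t(Trainee) + 0.3·t(Manager)
t(Manager) = 1 + 0.6·t(Trainee) + 0.3·t(Manager)
Solving: t(Trainee) = 5.8824, t(Manager) = 6.4706.
Expected years from Trainee to Senior: 5.8824.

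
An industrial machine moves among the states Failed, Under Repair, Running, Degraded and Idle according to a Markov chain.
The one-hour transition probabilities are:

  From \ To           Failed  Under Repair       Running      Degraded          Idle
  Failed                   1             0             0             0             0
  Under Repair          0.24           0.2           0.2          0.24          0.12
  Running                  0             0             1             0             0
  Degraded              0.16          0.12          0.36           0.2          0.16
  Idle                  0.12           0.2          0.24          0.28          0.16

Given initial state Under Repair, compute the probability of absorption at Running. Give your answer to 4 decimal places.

0.5426

Let h(s) be the probability of absorption at Running starting from transient state s. Then h(Running) = 1 and h(Failed) = 0. By first-step analysis:
h(Under Repair) = 0.24·0 + 0.2·h(Under Repair) + 0.2·1 + 0.24·h(Degraded) + 0.12·h(Idle)
h(Degraded) = 0.16·0 + 0.12·h(Under Repair) + 0.36·1 + 0.2·h(Degraded) + 0.16·h(Idle)
h(Idle) = 0.12·0 + 0.2·h(Under Repair) + 0.24·1 + 0.28·h(Degraded) + 0.16·h(Idle)
Solving: h(Under Repair) = 0.5426, h(Degraded) = 0.6583, h(Idle) = 0.6343.
Starting from Under Repair, the probability is 0.5426.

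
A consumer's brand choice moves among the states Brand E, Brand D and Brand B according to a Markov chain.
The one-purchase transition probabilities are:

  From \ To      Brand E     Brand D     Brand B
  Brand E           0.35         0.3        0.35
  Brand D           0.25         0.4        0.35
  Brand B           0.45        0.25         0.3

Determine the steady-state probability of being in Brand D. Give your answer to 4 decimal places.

Let the stationary distribution be π with π = πP and π_1 + π_2 + π_3 = 1.
π_1 = 0.35·π_1 + 0.25·π_2 + 0.45·π_3
π_2 = 0.3·π_1 + 0.4·π_2 + 0.25·π_3
Solving with the normalization constraint gives π = (0.3519, 0.3148, 0.3333).
So the stationary probability of Brand D is 0.3148.

0.3148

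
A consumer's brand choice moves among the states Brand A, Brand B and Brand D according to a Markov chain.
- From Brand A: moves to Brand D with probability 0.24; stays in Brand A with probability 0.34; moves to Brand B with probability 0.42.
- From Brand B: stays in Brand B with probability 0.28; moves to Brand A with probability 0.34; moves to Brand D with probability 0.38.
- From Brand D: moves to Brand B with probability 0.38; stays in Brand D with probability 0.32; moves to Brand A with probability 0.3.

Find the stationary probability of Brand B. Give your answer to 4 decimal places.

Let the stationary distribution be π with π = πP and π_1 + π_2 + π_3 = 1.
π_1 = 0.34·π_1 + 0.34·π_2 + 0.3·π_3
π_2 = 0.42·π_1 + 0.28·π_2 + 0.38·π_3
Solving with the normalization constraint gives π = (0.3274, 0.3574, 0.3153).
So the stationary probability of Brand B is 0.3574.

0.3574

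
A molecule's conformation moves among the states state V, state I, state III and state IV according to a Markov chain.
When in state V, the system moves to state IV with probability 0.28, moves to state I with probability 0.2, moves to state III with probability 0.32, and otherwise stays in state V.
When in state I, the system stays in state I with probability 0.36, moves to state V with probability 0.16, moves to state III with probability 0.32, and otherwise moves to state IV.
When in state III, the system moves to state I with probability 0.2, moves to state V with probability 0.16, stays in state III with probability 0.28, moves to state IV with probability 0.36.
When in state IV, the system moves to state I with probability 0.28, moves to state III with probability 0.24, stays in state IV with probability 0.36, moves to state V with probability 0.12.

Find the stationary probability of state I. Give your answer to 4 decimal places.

0.2661

Let the stationary distribution be π with π = πP and π_1 + π_2 + π_3 + π_4 = 1.
π_1 = 0.2·π_1 + 0.16·π_2 + 0.16·π_3 + 0.12·π_4
π_2 = 0.2·π_1 + 0.36·π_2 + 0.2·π_3 + 0.28·π_4
π_3 = 0.32·π_1 + 0.32·π_2 + 0.28·π_3 + 0.24·π_4
Solving with the normalization constraint gives π = (0.1544, 0.2661, 0.2850, 0.2944).
So the stationary probability of state I is 0.2661.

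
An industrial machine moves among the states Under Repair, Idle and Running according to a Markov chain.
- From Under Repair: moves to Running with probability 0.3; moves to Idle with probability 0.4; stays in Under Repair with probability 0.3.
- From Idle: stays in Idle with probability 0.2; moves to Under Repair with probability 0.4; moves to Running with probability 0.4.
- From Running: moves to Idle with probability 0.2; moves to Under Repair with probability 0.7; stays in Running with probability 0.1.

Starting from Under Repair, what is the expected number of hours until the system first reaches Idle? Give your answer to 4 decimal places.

2.8571

Let t(s) be the expected number of hours to first reach Idle from state s, with t(Idle) = 0. Conditioning on the first hour:
t(Under Repair) = 1 + 0.3·t(Under Repair) + 0.3·t(Running)
t(Running) = 1 + 0.7·t(Under Repair) + 0.1·t(Running)
Solving: t(Under Repair) = 2.8571, t(Running) = 3.3333.
Expected hours from Under Repair to Idle: 2.8571.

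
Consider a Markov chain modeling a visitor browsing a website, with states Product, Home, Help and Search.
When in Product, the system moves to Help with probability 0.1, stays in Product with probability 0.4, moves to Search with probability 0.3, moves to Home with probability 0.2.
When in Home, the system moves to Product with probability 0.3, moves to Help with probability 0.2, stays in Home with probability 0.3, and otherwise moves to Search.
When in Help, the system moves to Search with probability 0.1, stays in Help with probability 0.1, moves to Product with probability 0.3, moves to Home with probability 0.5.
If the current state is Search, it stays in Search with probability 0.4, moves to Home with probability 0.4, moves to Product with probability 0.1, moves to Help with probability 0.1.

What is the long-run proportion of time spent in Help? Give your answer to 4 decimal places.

Let the stationary distribution be π with π = πP and π_1 + π_2 + π_3 + π_4 = 1.
π_1 = 0.4·π_1 + 0.3·π_2 + 0.3·π_3 + 0.1·π_4
π_2 = 0.2·π_1 + 0.3·π_2 + 0.5·π_3 + 0.4·π_4
π_3 = 0.1·π_1 + 0.2·π_2 + 0.1·π_3 + 0.1·π_4
Solving with the normalization constraint gives π = (0.2739, 0.3259, 0.1326, 0.2677).
So the stationary probability of Help is 0.1326.

0.1326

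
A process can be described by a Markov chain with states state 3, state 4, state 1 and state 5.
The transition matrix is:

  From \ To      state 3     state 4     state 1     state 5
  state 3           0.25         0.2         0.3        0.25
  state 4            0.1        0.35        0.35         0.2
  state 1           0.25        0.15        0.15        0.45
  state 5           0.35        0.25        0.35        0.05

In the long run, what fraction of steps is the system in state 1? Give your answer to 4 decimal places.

Let the stationary distribution be π with π = πP and π_1 + π_2 + π_3 + π_4 = 1.
π_1 = 0.25·π_1 + 0.1·π_2 + 0.25·π_3 + 0.35·π_4
π_2 = 0.2·π_1 + 0.35·π_2 + 0.15·π_3 + 0.25·π_4
π_3 = 0.3·π_1 + 0.35·π_2 + 0.15·π_3 + 0.35·π_4
Solving with the normalization constraint gives π = (0.2396, 0.2332, 0.2817, 0.2456).
So the stationary probability of state 1 is 0.2817.

0.2817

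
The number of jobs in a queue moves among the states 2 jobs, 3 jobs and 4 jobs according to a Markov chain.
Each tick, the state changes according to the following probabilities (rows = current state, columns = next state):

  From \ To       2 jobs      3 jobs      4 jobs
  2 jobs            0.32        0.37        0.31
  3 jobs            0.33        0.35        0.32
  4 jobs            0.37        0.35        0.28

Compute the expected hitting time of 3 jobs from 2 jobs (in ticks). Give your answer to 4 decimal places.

2.7474

Let t(s) be the expected number of ticks to first reach 3 jobs from state s, with t(3 jobs) = 0. Conditioning on the first tick:
t(2 jobs) = 1 + 0.32·t(2 jobs) + 0.31·t(4 jobs)
t(4 jobs) = 1 + 0.37·t(2 jobs) + 0.28·t(4 jobs)
Solving: t(2 jobs) = 2.7474, t(4 jobs) = 2.8007.
Expected ticks from 2 jobs to 3 jobs: 2.7474.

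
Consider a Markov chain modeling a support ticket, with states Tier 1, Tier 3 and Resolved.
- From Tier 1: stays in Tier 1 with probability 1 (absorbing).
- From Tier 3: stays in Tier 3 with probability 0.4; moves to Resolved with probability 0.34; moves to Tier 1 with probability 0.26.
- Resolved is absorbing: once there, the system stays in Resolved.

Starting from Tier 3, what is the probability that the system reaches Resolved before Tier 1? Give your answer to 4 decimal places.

Let h(s) be the probability of absorption at Resolved starting from transient state s. Then h(Resolved) = 1 and h(Tier 1) = 0. By first-step analysis:
h(Tier 3) = 0.26·0 + 0.4·h(Tier 3) + 0.34·1
Solving: h(Tier 3) = 0.5667.
Starting from Tier 3, the probability is 0.5667.

0.5667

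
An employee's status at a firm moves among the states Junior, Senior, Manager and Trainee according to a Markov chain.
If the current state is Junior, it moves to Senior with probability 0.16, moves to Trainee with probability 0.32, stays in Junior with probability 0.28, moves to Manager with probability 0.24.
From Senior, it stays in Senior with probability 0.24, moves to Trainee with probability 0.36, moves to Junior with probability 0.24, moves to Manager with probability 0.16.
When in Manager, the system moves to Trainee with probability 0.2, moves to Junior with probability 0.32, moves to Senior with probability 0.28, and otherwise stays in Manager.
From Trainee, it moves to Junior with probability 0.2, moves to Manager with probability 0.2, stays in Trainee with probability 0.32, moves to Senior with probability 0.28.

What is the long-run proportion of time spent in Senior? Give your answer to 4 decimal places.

Let the stationary distribution be π with π = πP and π_1 + π_2 + π_3 + π_4 = 1.
π_1 = 0.28·π_1 + 0.24·π_2 + 0.32·π_3 + 0.2·π_4
π_2 = 0.16·π_1 + 0.24·π_2 + 0.28·π_3 + 0.28·π_4
π_3 = 0.24·π_1 + 0.16·π_2 + 0.2·π_3 + 0.2·π_4
Solving with the normalization constraint gives π = (0.2540, 0.2399, 0.2006, 0.3055).
So the stationary probability of Senior is 0.2399.

0.2399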